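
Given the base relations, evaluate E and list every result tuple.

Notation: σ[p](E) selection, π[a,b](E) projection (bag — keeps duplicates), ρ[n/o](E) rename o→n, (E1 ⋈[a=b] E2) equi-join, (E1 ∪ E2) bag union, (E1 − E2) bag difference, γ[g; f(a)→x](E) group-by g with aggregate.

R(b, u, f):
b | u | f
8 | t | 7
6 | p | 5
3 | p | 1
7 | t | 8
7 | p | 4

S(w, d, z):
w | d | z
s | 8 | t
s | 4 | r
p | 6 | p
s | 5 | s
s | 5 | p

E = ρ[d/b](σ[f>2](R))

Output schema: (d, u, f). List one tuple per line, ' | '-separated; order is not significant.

Stepwise |·|:
  R → 5
  σ[f>2](R) → 4
  ρ[d/b](σ[f>2](R)) → 4

== RESULT ==
d | u | f
6 | p | 5
7 | p | 4
7 | t | 8
8 | t | 7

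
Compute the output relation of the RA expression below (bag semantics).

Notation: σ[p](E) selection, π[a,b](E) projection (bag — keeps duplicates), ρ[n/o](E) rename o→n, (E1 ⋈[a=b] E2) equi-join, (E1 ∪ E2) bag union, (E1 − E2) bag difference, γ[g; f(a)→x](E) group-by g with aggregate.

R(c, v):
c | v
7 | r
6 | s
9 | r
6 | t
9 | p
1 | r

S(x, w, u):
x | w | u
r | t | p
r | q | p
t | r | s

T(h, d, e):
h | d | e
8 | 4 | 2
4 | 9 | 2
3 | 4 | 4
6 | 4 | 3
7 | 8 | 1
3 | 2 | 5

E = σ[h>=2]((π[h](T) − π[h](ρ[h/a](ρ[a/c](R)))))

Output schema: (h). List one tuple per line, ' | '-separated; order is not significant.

Stepwise |·|:
  T → 6
  π[h](T) → 6
  R → 6
  ρ[a/c](R) → 6
  ρ[h/a](ρ[a/c](R)) → 6
  π[h](ρ[h/a](ρ[a/c](R))) → 6
  (π[h](T) − π[h](ρ[h/a](ρ[a/c](R)))) → 4
  σ[h>=2]((π[h](T) − π[h](ρ[h/a](ρ[a/c](R))))) → 4

== RESULT ==
h
3
3
4
8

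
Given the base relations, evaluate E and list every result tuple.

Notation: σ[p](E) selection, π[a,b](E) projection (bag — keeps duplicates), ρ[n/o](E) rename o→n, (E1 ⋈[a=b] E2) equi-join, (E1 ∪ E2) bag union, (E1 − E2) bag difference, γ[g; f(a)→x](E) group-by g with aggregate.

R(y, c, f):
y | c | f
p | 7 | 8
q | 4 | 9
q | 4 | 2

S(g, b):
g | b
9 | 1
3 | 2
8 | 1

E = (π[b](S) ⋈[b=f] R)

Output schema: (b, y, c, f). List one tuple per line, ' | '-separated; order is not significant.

Stepwise |·|:
  S → 3
  π[b](S) → 3
  R → 3
  (π[b](S) ⋈[b=f] R) → 1

== RESULT ==
b | y | c | f
2 | q | 4 | 2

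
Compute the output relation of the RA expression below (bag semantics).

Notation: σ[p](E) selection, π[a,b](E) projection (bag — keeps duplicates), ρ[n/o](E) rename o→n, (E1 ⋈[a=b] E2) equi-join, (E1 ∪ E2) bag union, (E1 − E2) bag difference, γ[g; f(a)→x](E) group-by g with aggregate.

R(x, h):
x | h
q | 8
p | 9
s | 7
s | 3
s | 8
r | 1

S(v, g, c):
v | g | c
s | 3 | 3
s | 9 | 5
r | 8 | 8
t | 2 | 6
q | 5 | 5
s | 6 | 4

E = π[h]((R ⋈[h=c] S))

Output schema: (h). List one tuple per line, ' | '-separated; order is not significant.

Stepwise |·|:
  R → 6
  S → 6
  (R ⋈[h=c] S) → 3
  π[h]((R ⋈[h=c] S)) → 3

== RESULT ==
h
3
8
8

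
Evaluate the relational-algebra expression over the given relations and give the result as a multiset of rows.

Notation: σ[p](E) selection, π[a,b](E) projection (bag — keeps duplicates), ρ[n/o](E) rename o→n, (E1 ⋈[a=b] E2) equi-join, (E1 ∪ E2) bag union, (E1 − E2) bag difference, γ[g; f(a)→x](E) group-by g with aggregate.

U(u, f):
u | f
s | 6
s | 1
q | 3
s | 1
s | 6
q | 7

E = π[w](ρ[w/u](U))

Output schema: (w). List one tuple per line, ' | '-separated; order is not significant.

Per-node cardinality:
  U → 6
  ρ[w/u](U) → 6
  π[w](ρ[w/u](U)) → 6

== RESULT ==
w
q
q
s
s
s
s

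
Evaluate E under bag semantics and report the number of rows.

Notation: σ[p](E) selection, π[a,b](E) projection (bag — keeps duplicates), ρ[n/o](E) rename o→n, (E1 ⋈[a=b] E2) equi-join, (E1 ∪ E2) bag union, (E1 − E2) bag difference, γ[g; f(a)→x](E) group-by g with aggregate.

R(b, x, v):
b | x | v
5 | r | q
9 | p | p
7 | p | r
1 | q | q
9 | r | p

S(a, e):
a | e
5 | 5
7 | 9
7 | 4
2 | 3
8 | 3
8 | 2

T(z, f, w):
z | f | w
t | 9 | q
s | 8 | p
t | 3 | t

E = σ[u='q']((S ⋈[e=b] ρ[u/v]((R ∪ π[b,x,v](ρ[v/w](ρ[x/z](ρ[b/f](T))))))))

Row counts bottom-up:
  S → 6
  R → 5
  T → 3
  ρ[b/f](T) → 3
  ρ[x/z](ρ[b/f](T)) → 3
  ρ[v/w](ρ[x/z](ρ[b/f](T))) → 3
  π[b,x,v](ρ[v/w](ρ[x/z](ρ[b/f](T)))) → 3
  (R ∪ π[b,x,v](ρ[v/w](ρ[x/z](ρ[b/f](T))))) → 8
  ρ[u/v]((R ∪ π[b,x,v](ρ[v/w](ρ[x/z](ρ[b/f](T)))))) → 8
  (S ⋈[e=b] ρ[u/v]((R ∪ π[b,x,v](ρ[v/w](ρ[x/z](ρ[b/f](T))))))) → 6
  σ[u='q']((S ⋈[e=b] ρ[u/v]((R ∪ π[b,x,v](ρ[v/w](ρ[x/z](ρ[b/f](T)))))))) → 2

|E| = 2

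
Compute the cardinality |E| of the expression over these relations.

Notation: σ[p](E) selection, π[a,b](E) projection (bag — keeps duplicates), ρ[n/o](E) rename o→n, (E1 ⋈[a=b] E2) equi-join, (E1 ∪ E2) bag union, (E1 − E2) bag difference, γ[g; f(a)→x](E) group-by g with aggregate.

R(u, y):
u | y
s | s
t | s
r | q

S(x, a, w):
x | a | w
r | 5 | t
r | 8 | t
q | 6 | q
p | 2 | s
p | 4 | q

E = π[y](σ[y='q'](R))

Per-node cardinality:
  R → 3
  σ[y='q'](R) → 1
  π[y](σ[y='q'](R)) → 1

|E| = 1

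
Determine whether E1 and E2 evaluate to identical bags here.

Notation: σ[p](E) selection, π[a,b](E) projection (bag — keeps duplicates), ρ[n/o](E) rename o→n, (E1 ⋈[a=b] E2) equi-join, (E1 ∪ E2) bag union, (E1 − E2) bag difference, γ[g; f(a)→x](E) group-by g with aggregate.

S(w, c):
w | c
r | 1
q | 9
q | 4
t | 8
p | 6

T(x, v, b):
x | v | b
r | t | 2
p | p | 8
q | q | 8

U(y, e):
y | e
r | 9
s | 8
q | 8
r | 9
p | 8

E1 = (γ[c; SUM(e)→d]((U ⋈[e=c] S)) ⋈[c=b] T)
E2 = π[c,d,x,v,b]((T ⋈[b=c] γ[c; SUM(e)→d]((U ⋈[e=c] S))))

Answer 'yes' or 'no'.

E1 row counts bottom-up:
  U → 5
  S → 5
  (U ⋈[e=c] S) → 5
  γ[c; SUM(e)→d]((U ⋈[e=c] S)) → 2
  T → 3
  (γ[c; SUM(e)→d]((U ⋈[e=c] S)) ⋈[c=b] T) → 2
E2 row counts bottom-up:
  T → 3
  U → 5
  S → 5
  (U ⋈[e=c] S) → 5
  γ[c; SUM(e)→d]((U ⋈[e=c] S)) → 2
  (T ⋈[b=c] γ[c; SUM(e)→d]((U ⋈[e=c] S))) → 2
  π[c,d,x,v,b]((T ⋈[b=c] γ[c; SUM(e)→d]((U ⋈[e=c] S)))) → 2

E1 and E2 produce the same multiset:
c | d | x | v | b
8 | 24 | p | p | 8
8 | 24 | q | q | 8

yes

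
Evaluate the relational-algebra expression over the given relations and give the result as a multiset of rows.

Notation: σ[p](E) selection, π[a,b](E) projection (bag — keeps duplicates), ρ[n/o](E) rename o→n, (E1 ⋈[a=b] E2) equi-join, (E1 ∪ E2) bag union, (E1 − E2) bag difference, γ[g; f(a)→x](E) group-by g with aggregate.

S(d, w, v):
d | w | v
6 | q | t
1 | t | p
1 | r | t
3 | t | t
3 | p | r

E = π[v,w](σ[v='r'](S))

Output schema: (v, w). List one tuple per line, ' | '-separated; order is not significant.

Subexpression sizes:
  S → 5
  σ[v='r'](S) → 1
  π[v,w](σ[v='r'](S)) → 1

== RESULT ==
v | w
r | p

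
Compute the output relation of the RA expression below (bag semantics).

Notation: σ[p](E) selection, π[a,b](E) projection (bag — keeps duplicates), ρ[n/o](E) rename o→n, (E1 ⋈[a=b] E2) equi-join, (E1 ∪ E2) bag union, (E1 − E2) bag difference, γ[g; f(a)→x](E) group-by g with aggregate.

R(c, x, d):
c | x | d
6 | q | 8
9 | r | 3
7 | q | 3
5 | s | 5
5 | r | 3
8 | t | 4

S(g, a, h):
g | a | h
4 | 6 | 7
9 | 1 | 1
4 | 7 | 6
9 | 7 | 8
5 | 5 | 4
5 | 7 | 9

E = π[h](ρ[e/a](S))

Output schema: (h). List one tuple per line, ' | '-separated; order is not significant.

Row counts bottom-up:
  S → 6
  ρ[e/a](S) → 6
  π[h](ρ[e/a](S)) → 6

== RESULT ==
h
1
4
6
7
8
9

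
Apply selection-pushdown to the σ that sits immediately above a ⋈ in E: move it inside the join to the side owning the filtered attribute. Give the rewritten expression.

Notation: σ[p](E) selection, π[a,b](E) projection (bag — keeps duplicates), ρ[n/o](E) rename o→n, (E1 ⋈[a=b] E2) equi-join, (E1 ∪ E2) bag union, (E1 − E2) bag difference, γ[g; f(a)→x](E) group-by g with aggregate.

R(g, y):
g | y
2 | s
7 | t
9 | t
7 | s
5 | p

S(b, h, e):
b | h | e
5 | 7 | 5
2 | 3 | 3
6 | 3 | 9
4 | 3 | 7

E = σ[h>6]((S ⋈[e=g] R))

σ filters on h, owned by the left side.
E' = (σ[h>6](S) ⋈[e=g] R)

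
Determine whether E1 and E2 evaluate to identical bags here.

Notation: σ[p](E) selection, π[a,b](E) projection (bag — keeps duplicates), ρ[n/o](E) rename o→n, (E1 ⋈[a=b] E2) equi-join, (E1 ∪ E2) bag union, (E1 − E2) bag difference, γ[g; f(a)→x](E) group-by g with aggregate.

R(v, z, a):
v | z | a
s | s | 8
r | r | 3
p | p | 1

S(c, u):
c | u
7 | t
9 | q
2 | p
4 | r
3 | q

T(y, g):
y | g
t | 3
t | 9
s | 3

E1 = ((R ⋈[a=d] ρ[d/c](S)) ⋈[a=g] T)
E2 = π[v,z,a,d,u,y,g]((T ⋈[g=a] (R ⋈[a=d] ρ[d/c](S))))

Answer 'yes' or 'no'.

E1 row counts bottom-up:
  R → 3
  S → 5
  ρ[d/c](S) → 5
  (R ⋈[a=d] ρ[d/c](S)) → 1
  T → 3
  ((R ⋈[a=d] ρ[d/c](S)) ⋈[a=g] T) → 2
E2 row counts bottom-up:
  T → 3
  R → 3
  S → 5
  ρ[d/c](S) → 5
  (R ⋈[a=d] ρ[d/c](S)) → 1
  (T ⋈[g=a] (R ⋈[a=d] ρ[d/c](S))) → 2
  π[v,z,a,d,u,y,g]((T ⋈[g=a] (R ⋈[a=d] ρ[d/c](S)))) → 2

E1 and E2 produce the same multiset:
v | z | a | d | u | y | g
r | r | 3 | 3 | q | s | 3
r | r | 3 | 3 | q | t | 3

yes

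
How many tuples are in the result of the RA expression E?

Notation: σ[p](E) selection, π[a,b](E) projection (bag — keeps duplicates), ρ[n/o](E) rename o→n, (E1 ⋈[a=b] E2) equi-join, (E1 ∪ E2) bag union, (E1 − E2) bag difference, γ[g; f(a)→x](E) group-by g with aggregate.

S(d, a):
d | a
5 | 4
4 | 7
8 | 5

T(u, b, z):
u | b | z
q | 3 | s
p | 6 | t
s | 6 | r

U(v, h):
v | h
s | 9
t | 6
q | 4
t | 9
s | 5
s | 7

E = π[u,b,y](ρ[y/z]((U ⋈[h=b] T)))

Row counts bottom-up:
  U → 6
  T → 3
  (U ⋈[h=b] T) → 2
  ρ[y/z]((U ⋈[h=b] T)) → 2
  π[u,b,y](ρ[y/z]((U ⋈[h=b] T))) → 2

|E| = 2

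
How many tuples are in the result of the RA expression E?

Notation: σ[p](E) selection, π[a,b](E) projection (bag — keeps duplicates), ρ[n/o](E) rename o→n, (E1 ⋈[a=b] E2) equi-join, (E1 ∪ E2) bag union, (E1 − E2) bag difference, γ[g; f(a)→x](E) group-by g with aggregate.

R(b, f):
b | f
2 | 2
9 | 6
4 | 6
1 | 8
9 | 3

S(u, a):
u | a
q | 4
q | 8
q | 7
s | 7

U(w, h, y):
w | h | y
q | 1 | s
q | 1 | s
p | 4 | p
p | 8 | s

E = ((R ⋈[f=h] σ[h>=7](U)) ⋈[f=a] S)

Row counts bottom-up:
  R → 5
  U → 4
  σ[h>=7](U) → 1
  (R ⋈[f=h] σ[h>=7](U)) → 1
  S → 4
  ((R ⋈[f=h] σ[h>=7](U)) ⋈[f=a] S) → 1

|E| = 1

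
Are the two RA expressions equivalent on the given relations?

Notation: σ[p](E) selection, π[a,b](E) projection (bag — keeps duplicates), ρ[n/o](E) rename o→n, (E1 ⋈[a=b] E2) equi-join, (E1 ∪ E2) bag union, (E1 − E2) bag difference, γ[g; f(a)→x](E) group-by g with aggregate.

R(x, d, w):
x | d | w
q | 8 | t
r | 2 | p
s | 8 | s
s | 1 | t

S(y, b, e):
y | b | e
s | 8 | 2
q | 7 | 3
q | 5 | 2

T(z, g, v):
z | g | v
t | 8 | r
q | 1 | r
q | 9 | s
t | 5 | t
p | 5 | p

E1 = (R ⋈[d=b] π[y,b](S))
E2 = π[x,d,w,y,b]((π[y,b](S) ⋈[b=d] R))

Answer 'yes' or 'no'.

E1 stepwise |·|:
  R → 4
  S → 3
  π[y,b](S) → 3
  (R ⋈[d=b] π[y,b](S)) → 2
E2 stepwise |·|:
  S → 3
  π[y,b](S) → 3
  R → 4
  (π[y,b](S) ⋈[b=d] R) → 2
  π[x,d,w,y,b]((π[y,b](S) ⋈[b=d] R)) → 2

E1 and E2 produce the same multiset:
x | d | w | y | b
q | 8 | t | s | 8
s | 8 | s | s | 8

yes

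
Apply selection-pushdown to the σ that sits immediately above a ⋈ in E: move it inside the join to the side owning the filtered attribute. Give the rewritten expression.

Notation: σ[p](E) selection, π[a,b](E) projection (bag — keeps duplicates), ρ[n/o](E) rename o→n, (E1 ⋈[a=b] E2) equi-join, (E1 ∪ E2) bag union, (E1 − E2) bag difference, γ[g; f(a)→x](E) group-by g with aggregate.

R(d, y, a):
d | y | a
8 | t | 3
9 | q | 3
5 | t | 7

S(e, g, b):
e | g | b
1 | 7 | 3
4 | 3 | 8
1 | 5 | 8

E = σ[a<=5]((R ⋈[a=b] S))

σ filters on a, owned by the left side.
E' = (σ[a<=5](R) ⋈[a=b] S)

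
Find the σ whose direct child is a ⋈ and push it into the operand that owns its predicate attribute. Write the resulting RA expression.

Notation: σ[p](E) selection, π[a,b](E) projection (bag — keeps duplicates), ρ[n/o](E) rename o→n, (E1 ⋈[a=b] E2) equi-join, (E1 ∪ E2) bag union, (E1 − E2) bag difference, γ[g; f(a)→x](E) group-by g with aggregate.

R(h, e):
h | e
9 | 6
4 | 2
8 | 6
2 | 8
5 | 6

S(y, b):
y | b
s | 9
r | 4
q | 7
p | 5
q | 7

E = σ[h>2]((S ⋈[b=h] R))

σ filters on h, owned by the right side.
E' = (S ⋈[b=h] σ[h>2](R))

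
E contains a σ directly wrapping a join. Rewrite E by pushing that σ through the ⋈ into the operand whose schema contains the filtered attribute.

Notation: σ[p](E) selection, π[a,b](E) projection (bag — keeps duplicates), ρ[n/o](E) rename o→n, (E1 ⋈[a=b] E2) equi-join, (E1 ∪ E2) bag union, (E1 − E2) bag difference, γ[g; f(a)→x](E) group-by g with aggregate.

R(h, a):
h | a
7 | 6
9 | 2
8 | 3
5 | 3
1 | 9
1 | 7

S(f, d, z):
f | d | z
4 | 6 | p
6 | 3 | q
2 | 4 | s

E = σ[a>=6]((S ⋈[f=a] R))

σ filters on a, owned by the right side.
E' = (S ⋈[f=a] σ[a>=6](R))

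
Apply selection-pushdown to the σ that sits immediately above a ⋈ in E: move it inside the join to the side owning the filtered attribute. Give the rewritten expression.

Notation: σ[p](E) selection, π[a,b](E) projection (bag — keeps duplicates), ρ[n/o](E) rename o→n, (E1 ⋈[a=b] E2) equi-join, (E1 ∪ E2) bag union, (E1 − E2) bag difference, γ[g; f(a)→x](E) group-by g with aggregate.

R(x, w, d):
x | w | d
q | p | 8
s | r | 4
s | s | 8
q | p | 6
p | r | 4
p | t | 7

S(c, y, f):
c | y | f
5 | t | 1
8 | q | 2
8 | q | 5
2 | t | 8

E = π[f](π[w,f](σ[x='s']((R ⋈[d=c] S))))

σ filters on x, owned by the left side.
E' = π[f](π[w,f]((σ[x='s'](R) ⋈[d=c] S)))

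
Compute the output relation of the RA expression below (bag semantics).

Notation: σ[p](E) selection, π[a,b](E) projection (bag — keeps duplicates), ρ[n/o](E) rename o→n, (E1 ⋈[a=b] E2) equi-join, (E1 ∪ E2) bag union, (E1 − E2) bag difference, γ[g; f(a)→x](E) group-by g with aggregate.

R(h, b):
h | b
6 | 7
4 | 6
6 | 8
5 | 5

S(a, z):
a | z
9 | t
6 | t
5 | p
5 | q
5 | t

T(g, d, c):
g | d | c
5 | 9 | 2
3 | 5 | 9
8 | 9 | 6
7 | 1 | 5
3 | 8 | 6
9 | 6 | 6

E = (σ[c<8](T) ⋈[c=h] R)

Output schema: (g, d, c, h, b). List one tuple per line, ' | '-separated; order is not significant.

Subexpression sizes:
  T → 6
  σ[c<8](T) → 5
  R → 4
  (σ[c<8](T) ⋈[c=h] R) → 7

== RESULT ==
g | d | c | h | b
3 | 8 | 6 | 6 | 7
3 | 8 | 6 | 6 | 8
7 | 1 | 5 | 5 | 5
8 | 9 | 6 | 6 | 7
8 | 9 | 6 | 6 | 8
9 | 6 | 6 | 6 | 7
9 | 6 | 6 | 6 | 8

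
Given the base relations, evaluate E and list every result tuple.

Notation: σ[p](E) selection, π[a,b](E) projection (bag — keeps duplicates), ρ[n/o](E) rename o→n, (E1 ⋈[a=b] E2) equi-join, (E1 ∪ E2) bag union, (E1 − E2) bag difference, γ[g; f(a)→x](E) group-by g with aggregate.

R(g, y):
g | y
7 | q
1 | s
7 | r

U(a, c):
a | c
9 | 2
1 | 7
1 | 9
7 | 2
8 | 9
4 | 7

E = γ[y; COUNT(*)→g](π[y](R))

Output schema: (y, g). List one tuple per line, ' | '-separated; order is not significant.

Stepwise |·|:
  R → 3
  π[y](R) → 3
  γ[y; COUNT(*)→g](π[y](R)) → 3

== RESULT ==
y | g
q | 1
r | 1
s | 1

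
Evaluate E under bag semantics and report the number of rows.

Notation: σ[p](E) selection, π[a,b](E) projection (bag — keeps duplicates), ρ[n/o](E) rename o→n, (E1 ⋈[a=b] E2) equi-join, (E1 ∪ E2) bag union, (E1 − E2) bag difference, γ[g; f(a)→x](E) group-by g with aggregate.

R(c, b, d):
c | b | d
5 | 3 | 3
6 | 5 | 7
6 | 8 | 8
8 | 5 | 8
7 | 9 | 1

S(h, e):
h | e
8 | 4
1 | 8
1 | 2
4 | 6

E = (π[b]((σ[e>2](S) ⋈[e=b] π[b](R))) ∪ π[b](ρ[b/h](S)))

Row counts bottom-up:
  S → 4
  σ[e>2](S) → 3
  R → 5
  π[b](R) → 5
  (σ[e>2](S) ⋈[e=b] π[b](R)) → 1
  π[b]((σ[e>2](S) ⋈[e=b] π[b](R))) → 1
  S → 4
  ρ[b/h](S) → 4
  π[b](ρ[b/h](S)) → 4
  (π[b]((σ[e>2](S) ⋈[e=b] π[b](R))) ∪ π[b](ρ[b/h](S))) → 5

|E| = 5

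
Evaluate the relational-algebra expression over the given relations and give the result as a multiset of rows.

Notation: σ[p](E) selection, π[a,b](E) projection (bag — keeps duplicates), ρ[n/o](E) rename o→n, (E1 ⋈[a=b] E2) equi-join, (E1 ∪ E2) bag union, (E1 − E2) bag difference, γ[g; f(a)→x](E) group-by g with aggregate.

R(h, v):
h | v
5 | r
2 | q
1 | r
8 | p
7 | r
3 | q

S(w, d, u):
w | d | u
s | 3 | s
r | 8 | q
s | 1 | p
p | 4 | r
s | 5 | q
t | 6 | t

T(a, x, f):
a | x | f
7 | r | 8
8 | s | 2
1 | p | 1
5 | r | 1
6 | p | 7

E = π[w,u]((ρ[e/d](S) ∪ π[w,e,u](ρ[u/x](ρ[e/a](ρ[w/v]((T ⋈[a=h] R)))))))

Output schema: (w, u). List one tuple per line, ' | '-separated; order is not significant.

Subexpression sizes:
  S → 6
  ρ[e/d](S) → 6
  T → 5
  R → 6
  (T ⋈[a=h] R) → 4
  ρ[w/v]((T ⋈[a=h] R)) → 4
  ρ[e/a](ρ[w/v]((T ⋈[a=h] R))) → 4
  ρ[u/x](ρ[e/a](ρ[w/v]((T ⋈[a=h] R)))) → 4
  π[w,e,u](ρ[u/x](ρ[e/a](ρ[w/v]((T ⋈[a=h] R))))) → 4
  (ρ[e/d](S) ∪ π[w,e,u](ρ[u/x](ρ[e/a](ρ[w/v]((T ⋈[a=h] R)))))) → 10
  π[w,u]((ρ[e/d](S) ∪ π[w,e,u](ρ[u/x](ρ[e/a](ρ[w/v]((T ⋈[a=h] R))))))) → 10

== RESULT ==
w | u
p | r
p | s
r | p
r | q
r | r
r | r
s | p
s | q
s | s
t | t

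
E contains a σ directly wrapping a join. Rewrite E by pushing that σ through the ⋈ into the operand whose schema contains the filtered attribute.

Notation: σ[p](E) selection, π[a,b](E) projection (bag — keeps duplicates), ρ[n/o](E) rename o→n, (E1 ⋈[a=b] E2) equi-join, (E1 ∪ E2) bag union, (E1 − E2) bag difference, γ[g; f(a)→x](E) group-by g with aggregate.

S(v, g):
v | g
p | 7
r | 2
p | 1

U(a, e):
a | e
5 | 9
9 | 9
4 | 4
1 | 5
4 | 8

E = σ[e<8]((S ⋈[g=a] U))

σ filters on e, owned by the right side.
E' = (S ⋈[g=a] σ[e<8](U))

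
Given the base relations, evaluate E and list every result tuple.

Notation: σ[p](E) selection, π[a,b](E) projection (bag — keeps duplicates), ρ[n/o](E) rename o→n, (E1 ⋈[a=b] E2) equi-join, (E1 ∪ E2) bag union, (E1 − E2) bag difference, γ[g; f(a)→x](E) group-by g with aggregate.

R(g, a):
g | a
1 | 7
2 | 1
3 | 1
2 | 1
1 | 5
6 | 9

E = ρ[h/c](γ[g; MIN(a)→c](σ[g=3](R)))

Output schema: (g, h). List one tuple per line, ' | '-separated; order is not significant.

Row counts bottom-up:
  R → 6
  σ[g=3](R) → 1
  γ[g; MIN(a)→c](σ[g=3](R)) → 1
  ρ[h/c](γ[g; MIN(a)→c](σ[g=3](R))) → 1

== RESULT ==
g | h
3 | 1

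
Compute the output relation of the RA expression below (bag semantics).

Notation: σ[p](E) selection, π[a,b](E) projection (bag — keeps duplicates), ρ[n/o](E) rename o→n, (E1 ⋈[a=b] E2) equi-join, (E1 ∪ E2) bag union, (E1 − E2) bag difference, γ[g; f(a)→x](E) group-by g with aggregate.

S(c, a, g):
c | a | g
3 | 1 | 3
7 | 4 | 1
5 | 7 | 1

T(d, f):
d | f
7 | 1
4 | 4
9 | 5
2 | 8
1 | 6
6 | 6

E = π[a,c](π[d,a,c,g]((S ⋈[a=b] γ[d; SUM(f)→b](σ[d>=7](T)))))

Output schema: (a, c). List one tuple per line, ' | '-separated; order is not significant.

Stepwise |·|:
  S → 3
  T → 6
  σ[d>=7](T) → 2
  γ[d; SUM(f)→b](σ[d>=7](T)) → 2
  (S ⋈[a=b] γ[d; SUM(f)→b](σ[d>=7](T))) → 1
  π[d,a,c,g]((S ⋈[a=b] γ[d; SUM(f)→b](σ[d>=7](T)))) → 1
  π[a,c](π[d,a,c,g]((S ⋈[a=b] γ[d; SUM(f)→b](σ[d>=7](T))))) → 1

== RESULT ==
a | c
1 | 3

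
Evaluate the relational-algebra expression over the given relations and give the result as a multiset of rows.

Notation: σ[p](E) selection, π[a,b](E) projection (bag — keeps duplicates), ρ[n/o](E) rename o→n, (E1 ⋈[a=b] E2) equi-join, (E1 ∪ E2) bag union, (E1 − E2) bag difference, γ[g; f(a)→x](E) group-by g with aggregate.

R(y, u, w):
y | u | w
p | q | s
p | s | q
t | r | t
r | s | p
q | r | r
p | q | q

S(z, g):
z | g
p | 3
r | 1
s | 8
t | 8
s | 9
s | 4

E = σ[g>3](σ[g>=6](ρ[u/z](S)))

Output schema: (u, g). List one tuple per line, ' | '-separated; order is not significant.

Subexpression sizes:
  S → 6
  ρ[u/z](S) → 6
  σ[g>=6](ρ[u/z](S)) → 3
  σ[g>3](σ[g>=6](ρ[u/z](S))) → 3

== RESULT ==
u | g
s | 8
s | 9
t | 8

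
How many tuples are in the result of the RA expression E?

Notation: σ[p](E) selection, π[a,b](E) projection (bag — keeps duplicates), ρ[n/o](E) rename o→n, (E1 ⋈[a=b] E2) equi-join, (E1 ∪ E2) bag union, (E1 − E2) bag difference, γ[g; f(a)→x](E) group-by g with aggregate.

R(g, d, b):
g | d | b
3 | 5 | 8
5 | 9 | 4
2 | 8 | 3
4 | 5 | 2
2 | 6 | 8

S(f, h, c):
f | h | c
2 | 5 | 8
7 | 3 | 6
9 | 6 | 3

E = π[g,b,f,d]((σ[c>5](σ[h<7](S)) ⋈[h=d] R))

Row counts bottom-up:
  S → 3
  σ[h<7](S) → 3
  σ[c>5](σ[h<7](S)) → 2
  R → 5
  (σ[c>5](σ[h<7](S)) ⋈[h=d] R) → 2
  π[g,b,f,d]((σ[c>5](σ[h<7](S)) ⋈[h=d] R)) → 2

|E| = 2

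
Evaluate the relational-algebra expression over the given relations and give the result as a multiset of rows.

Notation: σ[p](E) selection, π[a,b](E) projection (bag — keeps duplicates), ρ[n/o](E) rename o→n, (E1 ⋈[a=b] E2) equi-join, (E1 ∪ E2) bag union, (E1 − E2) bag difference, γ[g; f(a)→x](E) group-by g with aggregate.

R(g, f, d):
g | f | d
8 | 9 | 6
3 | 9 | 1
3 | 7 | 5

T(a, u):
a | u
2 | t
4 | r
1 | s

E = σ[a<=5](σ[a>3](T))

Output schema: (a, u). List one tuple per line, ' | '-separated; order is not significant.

Stepwise |·|:
  T → 3
  σ[a>3](T) → 1
  σ[a<=5](σ[a>3](T)) → 1

== RESULT ==
a | u
4 | r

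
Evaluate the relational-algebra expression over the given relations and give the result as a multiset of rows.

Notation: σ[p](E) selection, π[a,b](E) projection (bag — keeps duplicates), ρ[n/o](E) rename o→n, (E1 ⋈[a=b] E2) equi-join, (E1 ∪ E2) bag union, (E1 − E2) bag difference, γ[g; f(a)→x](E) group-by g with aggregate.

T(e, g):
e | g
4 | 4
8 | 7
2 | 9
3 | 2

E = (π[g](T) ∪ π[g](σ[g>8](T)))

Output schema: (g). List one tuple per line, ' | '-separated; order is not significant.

Row counts bottom-up:
  T → 4
  π[g](T) → 4
  T → 4
  σ[g>8](T) → 1
  π[g](σ[g>8](T)) → 1
  (π[g](T) ∪ π[g](σ[g>8](T))) → 5

== RESULT ==
g
2
4
7
9
9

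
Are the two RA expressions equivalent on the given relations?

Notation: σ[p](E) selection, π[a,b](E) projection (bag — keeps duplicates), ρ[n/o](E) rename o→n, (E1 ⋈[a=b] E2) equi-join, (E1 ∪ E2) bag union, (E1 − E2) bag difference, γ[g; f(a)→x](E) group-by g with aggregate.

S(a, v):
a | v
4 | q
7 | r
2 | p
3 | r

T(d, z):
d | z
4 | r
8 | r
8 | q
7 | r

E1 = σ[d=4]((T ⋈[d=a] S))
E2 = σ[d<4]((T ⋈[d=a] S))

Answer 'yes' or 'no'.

E1 stepwise |·|:
  T → 4
  S → 4
  (T ⋈[d=a] S) → 2
  σ[d=4]((T ⋈[d=a] S)) → 1
E2 stepwise |·|:
  T → 4
  S → 4
  (T ⋈[d=a] S) → 2
  σ[d<4]((T ⋈[d=a] S)) → 0

E1 result:
d | z | a | v
4 | r | 4 | q
E2 result:
d | z | a | v
(0 rows)
Witness: (4, 'r', 4, 'q') appears 1× in E1 but 0× in E2.

no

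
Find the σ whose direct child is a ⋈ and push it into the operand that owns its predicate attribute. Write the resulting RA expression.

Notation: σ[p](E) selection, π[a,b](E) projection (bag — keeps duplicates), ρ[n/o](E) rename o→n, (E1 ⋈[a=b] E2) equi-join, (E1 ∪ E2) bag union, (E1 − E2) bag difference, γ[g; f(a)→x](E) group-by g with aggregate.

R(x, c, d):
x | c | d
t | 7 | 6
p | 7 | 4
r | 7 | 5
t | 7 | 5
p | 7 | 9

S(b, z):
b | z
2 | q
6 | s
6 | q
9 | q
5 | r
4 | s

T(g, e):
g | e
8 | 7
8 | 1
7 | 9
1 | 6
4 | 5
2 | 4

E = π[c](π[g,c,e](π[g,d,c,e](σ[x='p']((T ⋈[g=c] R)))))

σ filters on x, owned by the right side.
E' = π[c](π[g,c,e](π[g,d,c,e]((T ⋈[g=c] σ[x='p'](R)))))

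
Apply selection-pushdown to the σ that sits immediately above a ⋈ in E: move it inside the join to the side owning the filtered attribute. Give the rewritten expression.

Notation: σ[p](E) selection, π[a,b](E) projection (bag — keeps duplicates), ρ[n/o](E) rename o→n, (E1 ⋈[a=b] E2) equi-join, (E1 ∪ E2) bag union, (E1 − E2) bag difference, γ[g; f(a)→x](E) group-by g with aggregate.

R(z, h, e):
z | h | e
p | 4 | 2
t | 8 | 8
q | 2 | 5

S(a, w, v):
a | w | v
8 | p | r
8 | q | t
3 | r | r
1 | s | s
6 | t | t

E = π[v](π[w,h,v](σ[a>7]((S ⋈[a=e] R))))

σ filters on a, owned by the left side.
E' = π[v](π[w,h,v]((σ[a>7](S) ⋈[a=e] R)))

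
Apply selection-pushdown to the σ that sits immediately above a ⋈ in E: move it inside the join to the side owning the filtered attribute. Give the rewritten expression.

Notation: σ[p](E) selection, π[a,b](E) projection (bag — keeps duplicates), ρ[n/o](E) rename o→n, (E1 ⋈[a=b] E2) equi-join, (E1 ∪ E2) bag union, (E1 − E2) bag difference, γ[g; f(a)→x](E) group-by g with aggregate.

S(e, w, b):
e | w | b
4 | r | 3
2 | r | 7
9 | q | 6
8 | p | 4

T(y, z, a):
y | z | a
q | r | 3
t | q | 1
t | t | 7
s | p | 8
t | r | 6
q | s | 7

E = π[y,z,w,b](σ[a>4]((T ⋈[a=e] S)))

σ filters on a, owned by the left side.
E' = π[y,z,w,b]((σ[a>4](T) ⋈[a=e] S))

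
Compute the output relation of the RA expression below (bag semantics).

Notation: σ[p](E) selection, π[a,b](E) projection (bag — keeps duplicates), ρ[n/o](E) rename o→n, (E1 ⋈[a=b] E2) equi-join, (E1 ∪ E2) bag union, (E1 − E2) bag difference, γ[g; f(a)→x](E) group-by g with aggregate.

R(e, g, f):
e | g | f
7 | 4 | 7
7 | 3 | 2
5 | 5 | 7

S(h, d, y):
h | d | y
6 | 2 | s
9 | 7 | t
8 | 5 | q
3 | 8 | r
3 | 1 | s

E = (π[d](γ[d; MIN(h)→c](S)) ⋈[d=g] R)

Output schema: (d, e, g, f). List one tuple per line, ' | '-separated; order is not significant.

Per-node cardinality:
  S → 5
  γ[d; MIN(h)→c](S) → 5
  π[d](γ[d; MIN(h)→c](S)) → 5
  R → 3
  (π[d](γ[d; MIN(h)→c](S)) ⋈[d=g] R) → 1

== RESULT ==
d | e | g | f
5 | 5 | 5 | 7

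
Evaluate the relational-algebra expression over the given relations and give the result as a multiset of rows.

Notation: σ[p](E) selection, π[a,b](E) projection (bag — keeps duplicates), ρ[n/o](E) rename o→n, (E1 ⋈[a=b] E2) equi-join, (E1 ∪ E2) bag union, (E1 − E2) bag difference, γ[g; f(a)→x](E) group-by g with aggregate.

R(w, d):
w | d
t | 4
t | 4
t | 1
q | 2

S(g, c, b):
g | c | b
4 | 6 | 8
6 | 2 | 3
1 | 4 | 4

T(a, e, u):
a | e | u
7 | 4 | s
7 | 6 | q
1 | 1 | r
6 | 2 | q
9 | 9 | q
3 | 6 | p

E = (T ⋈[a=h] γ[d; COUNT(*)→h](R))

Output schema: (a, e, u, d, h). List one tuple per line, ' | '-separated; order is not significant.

Per-node cardinality:
  T → 6
  R → 4
  γ[d; COUNT(*)→h](R) → 3
  (T ⋈[a=h] γ[d; COUNT(*)→h](R)) → 2

== RESULT ==
a | e | u | d | h
1 | 1 | r | 1 | 1
1 | 1 | r | 2 | 1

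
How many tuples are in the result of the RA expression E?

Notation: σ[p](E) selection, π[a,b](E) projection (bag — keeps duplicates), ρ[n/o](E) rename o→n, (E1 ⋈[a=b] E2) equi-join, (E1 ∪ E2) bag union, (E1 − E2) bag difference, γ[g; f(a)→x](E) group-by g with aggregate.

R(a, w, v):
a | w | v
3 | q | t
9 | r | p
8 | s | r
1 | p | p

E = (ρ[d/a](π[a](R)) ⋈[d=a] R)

Row counts bottom-up:
  R → 4
  π[a](R) → 4
  ρ[d/a](π[a](R)) → 4
  R → 4
  (ρ[d/a](π[a](R)) ⋈[d=a] R) → 4

|E| = 4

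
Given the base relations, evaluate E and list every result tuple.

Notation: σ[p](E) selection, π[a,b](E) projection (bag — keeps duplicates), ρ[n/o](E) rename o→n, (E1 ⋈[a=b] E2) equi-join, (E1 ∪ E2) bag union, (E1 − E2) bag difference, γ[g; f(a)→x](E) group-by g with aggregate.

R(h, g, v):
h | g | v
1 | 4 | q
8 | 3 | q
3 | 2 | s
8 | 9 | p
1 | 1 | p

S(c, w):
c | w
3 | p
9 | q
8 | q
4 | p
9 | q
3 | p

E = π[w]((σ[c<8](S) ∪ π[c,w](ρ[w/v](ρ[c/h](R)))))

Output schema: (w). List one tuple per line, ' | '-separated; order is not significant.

Subexpression sizes:
  S → 6
  σ[c<8](S) → 3
  R → 5
  ρ[c/h](R) → 5
  ρ[w/v](ρ[c/h](R)) → 5
  π[c,w](ρ[w/v](ρ[c/h](R))) → 5
  (σ[c<8](S) ∪ π[c,w](ρ[w/v](ρ[c/h](R)))) → 8
  π[w]((σ[c<8](S) ∪ π[c,w](ρ[w/v](ρ[c/h](R))))) → 8

== RESULT ==
w
p
p
p
p
p
q
q
s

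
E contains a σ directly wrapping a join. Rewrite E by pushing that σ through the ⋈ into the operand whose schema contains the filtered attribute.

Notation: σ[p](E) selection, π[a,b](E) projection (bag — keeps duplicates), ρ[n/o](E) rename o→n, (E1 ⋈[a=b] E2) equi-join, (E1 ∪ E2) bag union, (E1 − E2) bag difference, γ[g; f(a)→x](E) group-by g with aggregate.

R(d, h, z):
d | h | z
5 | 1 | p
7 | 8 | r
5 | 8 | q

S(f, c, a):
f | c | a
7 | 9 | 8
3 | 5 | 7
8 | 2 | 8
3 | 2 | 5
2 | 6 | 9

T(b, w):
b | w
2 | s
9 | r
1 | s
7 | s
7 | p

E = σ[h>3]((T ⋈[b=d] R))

σ filters on h, owned by the right side.
E' = (T ⋈[b=d] σ[h>3](R))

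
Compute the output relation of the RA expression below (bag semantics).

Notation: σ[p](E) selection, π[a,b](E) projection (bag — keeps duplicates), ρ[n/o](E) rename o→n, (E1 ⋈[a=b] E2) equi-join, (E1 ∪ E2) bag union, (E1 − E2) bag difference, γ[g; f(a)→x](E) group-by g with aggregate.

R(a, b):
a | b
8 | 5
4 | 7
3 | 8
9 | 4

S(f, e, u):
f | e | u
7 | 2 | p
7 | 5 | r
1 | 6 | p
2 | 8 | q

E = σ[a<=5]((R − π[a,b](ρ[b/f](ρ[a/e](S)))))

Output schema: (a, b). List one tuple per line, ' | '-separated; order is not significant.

Subexpression sizes:
  R → 4
  S → 4
  ρ[a/e](S) → 4
  ρ[b/f](ρ[a/e](S)) → 4
  π[a,b](ρ[b/f](ρ[a/e](S))) → 4
  (R − π[a,b](ρ[b/f](ρ[a/e](S)))) → 4
  σ[a<=5]((R − π[a,b](ρ[b/f](ρ[a/e](S))))) → 2

== RESULT ==
a | b
3 | 8
4 | 7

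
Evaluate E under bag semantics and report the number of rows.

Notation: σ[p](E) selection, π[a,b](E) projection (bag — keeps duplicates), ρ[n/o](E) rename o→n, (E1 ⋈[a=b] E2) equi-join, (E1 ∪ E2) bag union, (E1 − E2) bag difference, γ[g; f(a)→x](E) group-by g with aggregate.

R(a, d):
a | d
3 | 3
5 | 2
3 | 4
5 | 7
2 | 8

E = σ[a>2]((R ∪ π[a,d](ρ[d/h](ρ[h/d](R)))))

Stepwise |·|:
  R → 5
  R → 5
  ρ[h/d](R) → 5
  ρ[d/h](ρ[h/d](R)) → 5
  π[a,d](ρ[d/h](ρ[h/d](R))) → 5
  (R ∪ π[a,d](ρ[d/h](ρ[h/d](R)))) → 10
  σ[a>2]((R ∪ π[a,d](ρ[d/h](ρ[h/d](R))))) → 8

|E| = 8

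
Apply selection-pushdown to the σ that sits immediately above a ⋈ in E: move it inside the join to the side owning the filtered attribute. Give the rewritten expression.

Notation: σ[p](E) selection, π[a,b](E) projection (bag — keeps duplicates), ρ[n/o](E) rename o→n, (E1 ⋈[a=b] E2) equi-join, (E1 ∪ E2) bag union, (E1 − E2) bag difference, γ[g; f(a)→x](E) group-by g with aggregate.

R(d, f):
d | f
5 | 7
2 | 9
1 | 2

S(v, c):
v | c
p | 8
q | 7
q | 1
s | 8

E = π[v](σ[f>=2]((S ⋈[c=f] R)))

σ filters on f, owned by the right side.
E' = π[v]((S ⋈[c=f] σ[f>=2](R)))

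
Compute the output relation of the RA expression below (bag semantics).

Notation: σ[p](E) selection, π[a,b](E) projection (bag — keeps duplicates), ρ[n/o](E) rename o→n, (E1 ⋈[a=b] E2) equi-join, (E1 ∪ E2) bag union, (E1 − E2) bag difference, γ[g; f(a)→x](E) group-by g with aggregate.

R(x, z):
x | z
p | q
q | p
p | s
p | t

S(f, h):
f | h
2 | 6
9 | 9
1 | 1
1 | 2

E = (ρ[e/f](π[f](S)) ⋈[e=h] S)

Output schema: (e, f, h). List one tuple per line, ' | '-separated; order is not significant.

Per-node cardinality:
  S → 4
  π[f](S) → 4
  ρ[e/f](π[f](S)) → 4
  S → 4
  (ρ[e/f](π[f](S)) ⋈[e=h] S) → 4

== RESULT ==
e | f | h
1 | 1 | 1
1 | 1 | 1
2 | 1 | 2
9 | 9 | 9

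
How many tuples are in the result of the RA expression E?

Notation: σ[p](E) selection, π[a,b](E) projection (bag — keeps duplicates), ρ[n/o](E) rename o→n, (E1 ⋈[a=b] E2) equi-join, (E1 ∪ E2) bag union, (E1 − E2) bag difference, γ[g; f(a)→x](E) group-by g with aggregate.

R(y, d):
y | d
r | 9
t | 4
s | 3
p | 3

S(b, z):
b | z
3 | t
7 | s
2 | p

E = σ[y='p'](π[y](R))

Subexpression sizes:
  R → 4
  π[y](R) → 4
  σ[y='p'](π[y](R)) → 1

|E| = 1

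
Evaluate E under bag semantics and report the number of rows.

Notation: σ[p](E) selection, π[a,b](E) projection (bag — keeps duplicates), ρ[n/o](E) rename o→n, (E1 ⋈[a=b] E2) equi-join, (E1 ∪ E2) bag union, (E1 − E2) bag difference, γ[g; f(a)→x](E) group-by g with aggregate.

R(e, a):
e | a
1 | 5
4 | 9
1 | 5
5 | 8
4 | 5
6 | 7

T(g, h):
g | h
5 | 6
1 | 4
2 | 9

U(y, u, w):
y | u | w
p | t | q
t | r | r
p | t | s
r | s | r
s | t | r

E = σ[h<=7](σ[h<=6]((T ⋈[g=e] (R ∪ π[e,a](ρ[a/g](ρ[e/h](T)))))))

Subexpression sizes:
  T → 3
  R → 6
  T → 3
  ρ[e/h](T) → 3
  ρ[a/g](ρ[e/h](T)) → 3
  π[e,a](ρ[a/g](ρ[e/h](T))) → 3
  (R ∪ π[e,a](ρ[a/g](ρ[e/h](T)))) → 9
  (T ⋈[g=e] (R ∪ π[e,a](ρ[a/g](ρ[e/h](T))))) → 3
  σ[h<=6]((T ⋈[g=e] (R ∪ π[e,a](ρ[a/g](ρ[e/h](T)))))) → 3
  σ[h<=7](σ[h<=6]((T ⋈[g=e] (R ∪ π[e,a](ρ[a/g](ρ[e/h](T))))))) → 3

|E| = 3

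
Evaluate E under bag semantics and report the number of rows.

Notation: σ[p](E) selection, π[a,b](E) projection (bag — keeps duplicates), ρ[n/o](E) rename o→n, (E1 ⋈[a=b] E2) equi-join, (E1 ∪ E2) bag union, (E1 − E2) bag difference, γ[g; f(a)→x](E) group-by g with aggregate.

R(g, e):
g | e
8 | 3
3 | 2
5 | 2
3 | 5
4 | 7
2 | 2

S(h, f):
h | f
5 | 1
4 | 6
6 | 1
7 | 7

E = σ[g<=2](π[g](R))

Stepwise |·|:
  R → 6
  π[g](R) → 6
  σ[g<=2](π[g](R)) → 1

|E| = 1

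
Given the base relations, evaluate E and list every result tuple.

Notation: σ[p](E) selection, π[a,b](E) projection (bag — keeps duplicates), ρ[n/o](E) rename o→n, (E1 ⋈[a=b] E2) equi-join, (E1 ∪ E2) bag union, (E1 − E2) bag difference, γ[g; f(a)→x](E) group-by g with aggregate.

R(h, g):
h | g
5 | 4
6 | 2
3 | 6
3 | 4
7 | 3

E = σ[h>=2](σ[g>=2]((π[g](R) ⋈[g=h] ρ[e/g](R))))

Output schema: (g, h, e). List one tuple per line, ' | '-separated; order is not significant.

Subexpression sizes:
  R → 5
  π[g](R) → 5
  R → 5
  ρ[e/g](R) → 5
  (π[g](R) ⋈[g=h] ρ[e/g](R)) → 3
  σ[g>=2]((π[g](R) ⋈[g=h] ρ[e/g](R))) → 3
  σ[h>=2](σ[g>=2]((π[g](R) ⋈[g=h] ρ[e/g](R)))) → 3

== RESULT ==
g | h | e
3 | 3 | 4
3 | 3 | 6
6 | 6 | 2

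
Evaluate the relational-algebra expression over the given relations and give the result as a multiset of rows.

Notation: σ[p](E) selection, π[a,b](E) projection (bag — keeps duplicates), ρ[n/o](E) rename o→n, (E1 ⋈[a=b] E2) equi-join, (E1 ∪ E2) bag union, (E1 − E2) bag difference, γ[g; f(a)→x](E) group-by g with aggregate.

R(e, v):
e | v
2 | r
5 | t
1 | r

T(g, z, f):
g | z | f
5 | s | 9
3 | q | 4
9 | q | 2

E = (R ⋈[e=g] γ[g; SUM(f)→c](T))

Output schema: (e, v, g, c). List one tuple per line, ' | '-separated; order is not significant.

Subexpression sizes:
  R → 3
  T → 3
  γ[g; SUM(f)→c](T) → 3
  (R ⋈[e=g] γ[g; SUM(f)→c](T)) → 1

== RESULT ==
e | v | g | c
5 | t | 5 | 9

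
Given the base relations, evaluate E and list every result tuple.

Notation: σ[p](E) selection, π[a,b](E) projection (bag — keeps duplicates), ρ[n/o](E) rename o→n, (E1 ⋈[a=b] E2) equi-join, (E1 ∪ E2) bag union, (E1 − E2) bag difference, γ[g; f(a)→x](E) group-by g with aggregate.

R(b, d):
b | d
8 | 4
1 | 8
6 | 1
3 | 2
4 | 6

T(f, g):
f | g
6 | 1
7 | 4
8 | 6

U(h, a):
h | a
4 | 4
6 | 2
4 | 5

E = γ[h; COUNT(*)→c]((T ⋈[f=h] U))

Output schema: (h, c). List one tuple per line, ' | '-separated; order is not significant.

Stepwise |·|:
  T → 3
  U → 3
  (T ⋈[f=h] U) → 1
  γ[h; COUNT(*)→c]((T ⋈[f=h] U)) → 1

== RESULT ==
h | c
6 | 1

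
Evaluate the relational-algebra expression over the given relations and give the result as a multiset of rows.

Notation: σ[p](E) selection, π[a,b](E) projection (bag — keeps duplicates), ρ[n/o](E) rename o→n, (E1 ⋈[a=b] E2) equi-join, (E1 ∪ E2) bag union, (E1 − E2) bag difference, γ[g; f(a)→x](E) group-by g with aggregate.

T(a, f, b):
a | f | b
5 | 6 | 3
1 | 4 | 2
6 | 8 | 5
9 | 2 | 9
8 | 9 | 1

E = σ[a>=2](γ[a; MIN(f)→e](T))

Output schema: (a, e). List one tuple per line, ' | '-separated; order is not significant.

Per-node cardinality:
  T → 5
  γ[a; MIN(f)→e](T) → 5
  σ[a>=2](γ[a; MIN(f)→e](T)) → 4

== RESULT ==
a | e
5 | 6
6 | 8
8 | 9
9 | 2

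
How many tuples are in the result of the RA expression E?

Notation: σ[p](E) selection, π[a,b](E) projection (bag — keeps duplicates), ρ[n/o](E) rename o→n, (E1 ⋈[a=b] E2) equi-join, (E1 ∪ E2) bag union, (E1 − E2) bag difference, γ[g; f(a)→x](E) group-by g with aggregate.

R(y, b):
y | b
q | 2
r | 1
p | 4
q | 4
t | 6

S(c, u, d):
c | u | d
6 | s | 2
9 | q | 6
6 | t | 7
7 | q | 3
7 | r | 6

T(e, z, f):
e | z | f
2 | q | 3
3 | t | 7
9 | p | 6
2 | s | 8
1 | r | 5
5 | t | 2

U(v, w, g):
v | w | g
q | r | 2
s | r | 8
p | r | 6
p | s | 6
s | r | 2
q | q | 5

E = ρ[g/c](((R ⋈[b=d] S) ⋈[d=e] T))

Stepwise |·|:
  R → 5
  S → 5
  (R ⋈[b=d] S) → 3
  T → 6
  ((R ⋈[b=d] S) ⋈[d=e] T) → 2
  ρ[g/c](((R ⋈[b=d] S) ⋈[d=e] T)) → 2

|E| = 2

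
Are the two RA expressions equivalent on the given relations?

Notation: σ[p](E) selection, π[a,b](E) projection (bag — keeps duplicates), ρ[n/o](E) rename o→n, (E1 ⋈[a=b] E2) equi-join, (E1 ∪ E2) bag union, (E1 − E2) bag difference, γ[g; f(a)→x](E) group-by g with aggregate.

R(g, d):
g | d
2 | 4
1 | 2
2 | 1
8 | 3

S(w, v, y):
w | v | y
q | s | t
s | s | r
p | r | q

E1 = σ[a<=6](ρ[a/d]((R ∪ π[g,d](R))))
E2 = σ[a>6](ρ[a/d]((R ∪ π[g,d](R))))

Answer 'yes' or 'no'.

E1 subexpression sizes:
  R → 4
  R → 4
  π[g,d](R) → 4
  (R ∪ π[g,d](R)) → 8
  ρ[a/d]((R ∪ π[g,d](R))) → 8
  σ[a<=6](ρ[a/d]((R ∪ π[g,d](R)))) → 8
E2 subexpression sizes:
  R → 4
  R → 4
  π[g,d](R) → 4
  (R ∪ π[g,d](R)) → 8
  ρ[a/d]((R ∪ π[g,d](R))) → 8
  σ[a>6](ρ[a/d]((R ∪ π[g,d](R)))) → 0

E1 result:
g | a
1 | 2
1 | 2
2 | 1
2 | 1
2 | 4
2 | 4
8 | 3
8 | 3
E2 result:
g | a
(0 rows)
Witness: (2, 4) appears 2× in E1 but 0× in E2.

no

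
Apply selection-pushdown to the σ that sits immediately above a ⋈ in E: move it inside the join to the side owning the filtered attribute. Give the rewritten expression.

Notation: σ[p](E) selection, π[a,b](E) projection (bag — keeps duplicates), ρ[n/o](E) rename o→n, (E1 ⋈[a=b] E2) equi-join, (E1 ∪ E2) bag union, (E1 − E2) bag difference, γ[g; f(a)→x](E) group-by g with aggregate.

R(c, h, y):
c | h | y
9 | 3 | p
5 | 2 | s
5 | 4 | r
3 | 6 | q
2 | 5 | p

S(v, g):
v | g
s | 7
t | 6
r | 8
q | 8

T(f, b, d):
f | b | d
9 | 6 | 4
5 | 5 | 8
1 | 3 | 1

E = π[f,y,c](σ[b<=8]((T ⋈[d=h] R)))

σ filters on b, owned by the left side.
E' = π[f,y,c]((σ[b<=8](T) ⋈[d=h] R))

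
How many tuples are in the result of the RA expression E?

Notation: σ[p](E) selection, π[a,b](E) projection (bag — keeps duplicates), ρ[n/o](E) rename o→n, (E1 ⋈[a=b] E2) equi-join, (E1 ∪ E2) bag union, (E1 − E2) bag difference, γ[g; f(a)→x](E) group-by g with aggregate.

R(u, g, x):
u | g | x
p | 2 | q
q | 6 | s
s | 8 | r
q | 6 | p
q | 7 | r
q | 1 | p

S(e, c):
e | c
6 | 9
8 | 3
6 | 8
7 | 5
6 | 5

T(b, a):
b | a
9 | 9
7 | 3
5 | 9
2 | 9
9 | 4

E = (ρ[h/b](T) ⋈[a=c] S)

Subexpression sizes:
  T → 5
  ρ[h/b](T) → 5
  S → 5
  (ρ[h/b](T) ⋈[a=c] S) → 4

|E| = 4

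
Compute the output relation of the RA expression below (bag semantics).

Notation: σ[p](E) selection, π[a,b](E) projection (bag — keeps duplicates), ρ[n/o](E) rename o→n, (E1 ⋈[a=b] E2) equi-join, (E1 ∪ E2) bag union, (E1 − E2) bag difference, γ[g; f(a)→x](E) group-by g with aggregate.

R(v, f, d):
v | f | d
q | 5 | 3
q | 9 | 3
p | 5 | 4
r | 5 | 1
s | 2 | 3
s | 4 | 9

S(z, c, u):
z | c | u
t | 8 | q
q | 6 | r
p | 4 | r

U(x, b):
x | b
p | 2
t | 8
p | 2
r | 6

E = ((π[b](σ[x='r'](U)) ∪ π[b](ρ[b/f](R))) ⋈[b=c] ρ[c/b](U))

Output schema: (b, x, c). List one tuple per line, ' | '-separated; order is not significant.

Stepwise |·|:
  U → 4
  σ[x='r'](U) → 1
  π[b](σ[x='r'](U)) → 1
  R → 6
  ρ[b/f](R) → 6
  π[b](ρ[b/f](R)) → 6
  (π[b](σ[x='r'](U)) ∪ π[b](ρ[b/f](R))) → 7
  U → 4
  ρ[c/b](U) → 4
  ((π[b](σ[x='r'](U)) ∪ π[b](ρ[b/f](R))) ⋈[b=c] ρ[c/b](U)) → 3

== RESULT ==
b | x | c
2 | p | 2
2 | p | 2
6 | r | 6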